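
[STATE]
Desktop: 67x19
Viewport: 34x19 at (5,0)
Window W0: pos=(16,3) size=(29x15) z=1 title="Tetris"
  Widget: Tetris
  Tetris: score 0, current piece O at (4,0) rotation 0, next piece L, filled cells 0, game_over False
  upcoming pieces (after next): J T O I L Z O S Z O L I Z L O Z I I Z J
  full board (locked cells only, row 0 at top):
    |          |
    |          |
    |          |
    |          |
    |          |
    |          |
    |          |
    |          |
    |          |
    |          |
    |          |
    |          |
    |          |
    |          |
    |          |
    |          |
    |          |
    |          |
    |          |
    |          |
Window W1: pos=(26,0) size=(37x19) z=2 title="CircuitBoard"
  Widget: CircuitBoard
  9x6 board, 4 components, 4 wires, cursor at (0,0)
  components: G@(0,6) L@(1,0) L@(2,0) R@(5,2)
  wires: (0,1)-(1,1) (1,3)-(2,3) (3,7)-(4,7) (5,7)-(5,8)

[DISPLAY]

                     ┏━━━━━━━━━━━━
                     ┃ CircuitBoar
                     ┠────────────
           ┏━━━━━━━━━┃   0 1 2 3 4
           ┃ Tetris  ┃0  [.]  ·   
           ┠─────────┃        │   
           ┃         ┃1   L   ·   
           ┃         ┃            
           ┃         ┃2   L       
           ┃         ┃            
           ┃         ┃3           
           ┃         ┃            
           ┃         ┃4           
           ┃         ┃            
           ┃         ┃5           
           ┃         ┃Cursor: (0,0
           ┃         ┃            
           ┗━━━━━━━━━┃            
                     ┗━━━━━━━━━━━━


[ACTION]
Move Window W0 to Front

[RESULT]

                     ┏━━━━━━━━━━━━
                     ┃ CircuitBoar
                     ┠────────────
           ┏━━━━━━━━━━━━━━━━━━━━━━
           ┃ Tetris               
           ┠──────────────────────
           ┃          │Next:      
           ┃          │  ▒        
           ┃          │▒▒▒        
           ┃          │           
           ┃          │           
           ┃          │           
           ┃          │Score:     
           ┃          │0          
           ┃          │           
           ┃          │           
           ┃          │           
           ┗━━━━━━━━━━━━━━━━━━━━━━
                     ┗━━━━━━━━━━━━


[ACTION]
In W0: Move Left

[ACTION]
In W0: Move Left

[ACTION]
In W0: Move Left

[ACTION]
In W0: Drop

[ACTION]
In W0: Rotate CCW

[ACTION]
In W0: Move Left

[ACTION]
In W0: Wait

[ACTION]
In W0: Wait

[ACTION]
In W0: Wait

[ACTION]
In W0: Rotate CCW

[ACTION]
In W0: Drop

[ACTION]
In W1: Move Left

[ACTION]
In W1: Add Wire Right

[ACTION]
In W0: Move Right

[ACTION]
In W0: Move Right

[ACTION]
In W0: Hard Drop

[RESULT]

                     ┏━━━━━━━━━━━━
                     ┃ CircuitBoar
                     ┠────────────
           ┏━━━━━━━━━━━━━━━━━━━━━━
           ┃ Tetris               
           ┠──────────────────────
           ┃          │Next:      
           ┃          │█          
           ┃          │███        
           ┃          │           
           ┃          │           
           ┃          │           
           ┃          │Score:     
           ┃          │0          
           ┃          │           
           ┃  ▓▓      │           
           ┃  ▓▓      │           
           ┗━━━━━━━━━━━━━━━━━━━━━━
                     ┗━━━━━━━━━━━━


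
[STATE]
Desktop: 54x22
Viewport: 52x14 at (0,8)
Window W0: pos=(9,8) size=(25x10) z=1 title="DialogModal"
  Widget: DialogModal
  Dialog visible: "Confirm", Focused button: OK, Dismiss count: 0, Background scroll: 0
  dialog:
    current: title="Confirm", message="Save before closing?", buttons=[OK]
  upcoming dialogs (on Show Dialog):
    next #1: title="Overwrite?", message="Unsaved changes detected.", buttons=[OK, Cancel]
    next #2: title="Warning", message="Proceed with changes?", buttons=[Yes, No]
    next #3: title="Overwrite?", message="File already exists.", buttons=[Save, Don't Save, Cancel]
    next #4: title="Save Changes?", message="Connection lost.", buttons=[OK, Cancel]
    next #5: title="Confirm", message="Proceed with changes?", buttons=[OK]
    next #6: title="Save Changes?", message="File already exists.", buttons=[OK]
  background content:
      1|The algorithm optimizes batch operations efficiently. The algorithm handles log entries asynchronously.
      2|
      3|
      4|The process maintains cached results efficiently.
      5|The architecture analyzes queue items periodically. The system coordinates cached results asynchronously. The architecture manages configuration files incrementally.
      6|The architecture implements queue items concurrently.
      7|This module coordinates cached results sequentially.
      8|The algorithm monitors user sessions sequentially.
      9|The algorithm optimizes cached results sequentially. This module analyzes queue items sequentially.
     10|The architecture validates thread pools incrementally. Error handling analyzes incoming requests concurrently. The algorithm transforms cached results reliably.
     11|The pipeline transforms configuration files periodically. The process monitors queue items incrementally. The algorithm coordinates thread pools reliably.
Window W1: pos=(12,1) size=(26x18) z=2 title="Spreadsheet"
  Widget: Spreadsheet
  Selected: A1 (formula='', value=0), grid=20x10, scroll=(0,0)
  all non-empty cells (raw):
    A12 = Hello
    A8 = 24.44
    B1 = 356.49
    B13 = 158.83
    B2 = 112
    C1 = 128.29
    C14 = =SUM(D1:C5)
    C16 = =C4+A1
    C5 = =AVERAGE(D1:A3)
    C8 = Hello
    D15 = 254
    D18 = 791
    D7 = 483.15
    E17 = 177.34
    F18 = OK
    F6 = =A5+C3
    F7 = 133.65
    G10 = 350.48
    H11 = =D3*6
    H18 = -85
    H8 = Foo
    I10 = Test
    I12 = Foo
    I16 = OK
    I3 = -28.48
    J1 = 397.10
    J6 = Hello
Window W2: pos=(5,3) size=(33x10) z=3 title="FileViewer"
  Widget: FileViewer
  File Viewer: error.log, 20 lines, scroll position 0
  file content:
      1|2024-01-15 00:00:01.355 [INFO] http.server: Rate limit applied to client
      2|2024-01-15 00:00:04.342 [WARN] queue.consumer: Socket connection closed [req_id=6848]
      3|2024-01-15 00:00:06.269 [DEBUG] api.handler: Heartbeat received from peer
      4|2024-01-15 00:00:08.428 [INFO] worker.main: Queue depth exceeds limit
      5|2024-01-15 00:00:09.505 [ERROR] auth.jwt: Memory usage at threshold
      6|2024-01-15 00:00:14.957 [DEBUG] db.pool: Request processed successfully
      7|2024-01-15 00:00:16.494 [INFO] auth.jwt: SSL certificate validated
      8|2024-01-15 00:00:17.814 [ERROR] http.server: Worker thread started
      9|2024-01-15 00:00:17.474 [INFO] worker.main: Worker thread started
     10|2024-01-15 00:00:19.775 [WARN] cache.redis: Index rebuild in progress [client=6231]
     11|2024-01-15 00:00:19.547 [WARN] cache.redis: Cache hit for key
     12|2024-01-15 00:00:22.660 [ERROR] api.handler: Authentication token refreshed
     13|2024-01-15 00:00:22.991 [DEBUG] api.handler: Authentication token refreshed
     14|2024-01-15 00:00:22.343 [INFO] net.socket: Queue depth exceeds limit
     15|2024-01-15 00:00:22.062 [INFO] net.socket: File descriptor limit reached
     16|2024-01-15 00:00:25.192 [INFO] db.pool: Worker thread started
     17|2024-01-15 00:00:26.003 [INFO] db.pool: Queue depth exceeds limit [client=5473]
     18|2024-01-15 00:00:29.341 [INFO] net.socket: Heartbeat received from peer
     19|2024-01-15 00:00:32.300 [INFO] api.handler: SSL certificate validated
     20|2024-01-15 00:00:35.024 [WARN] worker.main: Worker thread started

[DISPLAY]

     ┃2024-01-15 00:00:06.269 [DEBUG░┃              
     ┃2024-01-15 00:00:08.428 [INFO]░┃              
     ┃2024-01-15 00:00:09.505 [ERROR░┃              
     ┃2024-01-15 00:00:14.957 [DEBUG▼┃              
     ┗━━━━━━━━━━━━━━━━━━━━━━━━━━━━━━━┛              
         ┃  ┃  7        0       0    ┃              
         ┃Th┃  8    24.44       0Hell┃              
         ┃Th┃  9        0       0    ┃              
         ┃Th┃ 10        0       0    ┃              
         ┗━━┃ 11        0       0    ┃              
            ┗━━━━━━━━━━━━━━━━━━━━━━━━┛              
                                                    
                                                    
                                                    


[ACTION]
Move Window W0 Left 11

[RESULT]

┏━━━━┃2024-01-15 00:00:06.269 [DEBUG░┃              
┃ Dia┃2024-01-15 00:00:08.428 [INFO]░┃              
┠────┃2024-01-15 00:00:09.505 [ERROR░┃              
┃Th┌─┃2024-01-15 00:00:14.957 [DEBUG▼┃              
┃  │ ┗━━━━━━━━━━━━━━━━━━━━━━━━━━━━━━━┛              
┃  │Save bef┃  7        0       0    ┃              
┃Th│       [┃  8    24.44       0Hell┃              
┃Th└────────┃  9        0       0    ┃              
┃The archite┃ 10        0       0    ┃              
┗━━━━━━━━━━━┃ 11        0       0    ┃              
            ┗━━━━━━━━━━━━━━━━━━━━━━━━┛              
                                                    
                                                    
                                                    


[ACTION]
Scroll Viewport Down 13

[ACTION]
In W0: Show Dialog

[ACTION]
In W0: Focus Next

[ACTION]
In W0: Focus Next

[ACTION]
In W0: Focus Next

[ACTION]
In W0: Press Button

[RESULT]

┏━━━━┃2024-01-15 00:00:06.269 [DEBUG░┃              
┃ Dia┃2024-01-15 00:00:08.428 [INFO]░┃              
┠────┃2024-01-15 00:00:09.505 [ERROR░┃              
┃The ┃2024-01-15 00:00:14.957 [DEBUG▼┃              
┃    ┗━━━━━━━━━━━━━━━━━━━━━━━━━━━━━━━┛              
┃           ┃  7        0       0    ┃              
┃The process┃  8    24.44       0Hell┃              
┃The archite┃  9        0       0    ┃              
┃The archite┃ 10        0       0    ┃              
┗━━━━━━━━━━━┃ 11        0       0    ┃              
            ┗━━━━━━━━━━━━━━━━━━━━━━━━┛              
                                                    
                                                    
                                                    


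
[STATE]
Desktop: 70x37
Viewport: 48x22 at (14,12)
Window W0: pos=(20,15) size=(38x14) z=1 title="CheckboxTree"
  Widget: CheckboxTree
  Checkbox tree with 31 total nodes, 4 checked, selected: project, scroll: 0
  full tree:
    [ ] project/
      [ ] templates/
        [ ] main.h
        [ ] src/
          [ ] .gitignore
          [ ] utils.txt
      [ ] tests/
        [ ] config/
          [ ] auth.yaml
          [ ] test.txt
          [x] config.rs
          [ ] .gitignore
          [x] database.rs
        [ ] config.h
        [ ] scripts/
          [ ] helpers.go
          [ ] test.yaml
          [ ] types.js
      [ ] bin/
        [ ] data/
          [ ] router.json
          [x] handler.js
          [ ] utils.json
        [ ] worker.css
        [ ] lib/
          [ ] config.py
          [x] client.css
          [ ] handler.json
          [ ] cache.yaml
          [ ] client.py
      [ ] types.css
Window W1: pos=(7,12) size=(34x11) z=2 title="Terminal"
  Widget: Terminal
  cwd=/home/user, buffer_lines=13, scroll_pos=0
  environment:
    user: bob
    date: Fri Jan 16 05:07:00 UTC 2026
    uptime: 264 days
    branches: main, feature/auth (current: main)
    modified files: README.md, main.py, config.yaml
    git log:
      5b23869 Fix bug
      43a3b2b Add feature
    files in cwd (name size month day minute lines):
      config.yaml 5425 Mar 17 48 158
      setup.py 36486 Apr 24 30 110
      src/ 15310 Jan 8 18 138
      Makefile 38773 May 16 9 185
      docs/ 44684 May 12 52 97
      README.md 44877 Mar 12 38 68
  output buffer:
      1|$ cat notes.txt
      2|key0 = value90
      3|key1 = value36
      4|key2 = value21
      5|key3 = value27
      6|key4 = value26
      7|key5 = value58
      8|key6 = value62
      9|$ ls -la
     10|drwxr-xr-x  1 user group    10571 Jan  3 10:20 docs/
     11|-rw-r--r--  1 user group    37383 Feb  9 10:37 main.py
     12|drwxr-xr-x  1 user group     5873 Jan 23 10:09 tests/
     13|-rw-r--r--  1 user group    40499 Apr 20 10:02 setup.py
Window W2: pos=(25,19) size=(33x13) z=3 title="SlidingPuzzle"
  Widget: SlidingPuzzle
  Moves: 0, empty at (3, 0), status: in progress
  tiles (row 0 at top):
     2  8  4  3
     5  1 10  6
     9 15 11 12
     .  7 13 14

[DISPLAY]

━━━━━━━━━━━━━━━━━━━━━━━━━━┓                     
nal                       ┃                     
──────────────────────────┨                     
notes.txt                 ┃━━━━━━━━━━━━━━━━┓    
 value90                  ┃                ┃    
 value36                  ┃────────────────┨    
 value21                  ┃                ┃    
 value27   ┏━━━━━━━━━━━━━━━━━━━━━━━━━━━━━━━┓    
 value26   ┃ SlidingPuzzle                 ┃    
 value58   ┠───────────────────────────────┨    
━━━━━━━━━━━┃┌────┬────┬────┬────┐          ┃    
      ┃    ┃│  2 │  8 │  4 │  3 │          ┃    
      ┃   [┃├────┼────┼────┼────┤          ┃    
      ┃    ┃│  5 │  1 │ 10 │  6 │          ┃    
      ┃    ┃├────┼────┼────┼────┤          ┃    
      ┃    ┃│  9 │ 15 │ 11 │ 12 │          ┃    
      ┗━━━━┃├────┼────┼────┼────┤          ┃    
           ┃│    │  7 │ 13 │ 14 │          ┃    
           ┃└────┴────┴────┴────┘          ┃    
           ┗━━━━━━━━━━━━━━━━━━━━━━━━━━━━━━━┛    
                                                
                                                


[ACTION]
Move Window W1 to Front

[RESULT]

━━━━━━━━━━━━━━━━━━━━━━━━━━┓                     
nal                       ┃                     
──────────────────────────┨                     
notes.txt                 ┃━━━━━━━━━━━━━━━━┓    
 value90                  ┃                ┃    
 value36                  ┃────────────────┨    
 value21                  ┃                ┃    
 value27                  ┃━━━━━━━━━━━━━━━━┓    
 value26                  ┃                ┃    
 value58                  ┃────────────────┨    
━━━━━━━━━━━━━━━━━━━━━━━━━━┛┬────┐          ┃    
      ┃    ┃│  2 │  8 │  4 │  3 │          ┃    
      ┃   [┃├────┼────┼────┼────┤          ┃    
      ┃    ┃│  5 │  1 │ 10 │  6 │          ┃    
      ┃    ┃├────┼────┼────┼────┤          ┃    
      ┃    ┃│  9 │ 15 │ 11 │ 12 │          ┃    
      ┗━━━━┃├────┼────┼────┼────┤          ┃    
           ┃│    │  7 │ 13 │ 14 │          ┃    
           ┃└────┴────┴────┴────┘          ┃    
           ┗━━━━━━━━━━━━━━━━━━━━━━━━━━━━━━━┛    
                                                
                                                


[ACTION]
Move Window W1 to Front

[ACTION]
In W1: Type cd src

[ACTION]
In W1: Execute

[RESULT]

━━━━━━━━━━━━━━━━━━━━━━━━━━┓                     
nal                       ┃                     
──────────────────────────┨                     
xr-x  1 user group    1057┃━━━━━━━━━━━━━━━━┓    
-r--  1 user group    3738┃                ┃    
xr-x  1 user group     587┃────────────────┨    
-r--  1 user group    4049┃                ┃    
rc                        ┃━━━━━━━━━━━━━━━━┓    
                          ┃                ┃    
                          ┃────────────────┨    
━━━━━━━━━━━━━━━━━━━━━━━━━━┛┬────┐          ┃    
      ┃    ┃│  2 │  8 │  4 │  3 │          ┃    
      ┃   [┃├────┼────┼────┼────┤          ┃    
      ┃    ┃│  5 │  1 │ 10 │  6 │          ┃    
      ┃    ┃├────┼────┼────┼────┤          ┃    
      ┃    ┃│  9 │ 15 │ 11 │ 12 │          ┃    
      ┗━━━━┃├────┼────┼────┼────┤          ┃    
           ┃│    │  7 │ 13 │ 14 │          ┃    
           ┃└────┴────┴────┴────┘          ┃    
           ┗━━━━━━━━━━━━━━━━━━━━━━━━━━━━━━━┛    
                                                
                                                


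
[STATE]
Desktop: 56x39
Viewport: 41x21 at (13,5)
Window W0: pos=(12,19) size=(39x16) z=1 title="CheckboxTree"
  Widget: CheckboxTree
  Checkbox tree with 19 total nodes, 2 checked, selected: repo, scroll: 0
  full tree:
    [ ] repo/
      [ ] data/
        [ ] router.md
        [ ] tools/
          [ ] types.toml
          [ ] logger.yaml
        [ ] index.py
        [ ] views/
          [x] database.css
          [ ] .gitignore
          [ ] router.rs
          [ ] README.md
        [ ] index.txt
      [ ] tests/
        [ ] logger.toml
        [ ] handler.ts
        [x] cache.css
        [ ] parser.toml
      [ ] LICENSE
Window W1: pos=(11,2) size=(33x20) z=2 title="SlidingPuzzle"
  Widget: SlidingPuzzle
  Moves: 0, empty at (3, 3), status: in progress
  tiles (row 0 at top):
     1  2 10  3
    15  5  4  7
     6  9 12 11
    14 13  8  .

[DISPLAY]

────┬────┬────┬────┐          ┃          
  1 │  2 │ 10 │  3 │          ┃          
────┼────┼────┼────┤          ┃          
 15 │  5 │  4 │  7 │          ┃          
────┼────┼────┼────┤          ┃          
  6 │  9 │ 12 │ 11 │          ┃          
────┼────┼────┼────┤          ┃          
 14 │ 13 │  8 │    │          ┃          
────┴────┴────┴────┘          ┃          
oves: 0                       ┃          
                              ┃          
                              ┃          
                              ┃          
                              ┃          
                              ┃━━━━━━┓   
                              ┃      ┃   
━━━━━━━━━━━━━━━━━━━━━━━━━━━━━━┛──────┨   
>[-] repo/                           ┃   
   [-] data/                         ┃   
     [ ] router.md                   ┃   
     [ ] tools/                      ┃   


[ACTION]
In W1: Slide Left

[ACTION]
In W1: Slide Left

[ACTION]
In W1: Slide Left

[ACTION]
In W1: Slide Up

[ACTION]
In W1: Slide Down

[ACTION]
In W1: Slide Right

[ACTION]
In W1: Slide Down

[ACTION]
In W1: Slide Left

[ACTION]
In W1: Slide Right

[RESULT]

────┬────┬────┬────┐          ┃          
  1 │  2 │ 10 │  3 │          ┃          
────┼────┼────┼────┤          ┃          
 15 │  5 │    │  7 │          ┃          
────┼────┼────┼────┤          ┃          
  6 │  9 │  4 │ 12 │          ┃          
────┼────┼────┼────┤          ┃          
 14 │ 13 │  8 │ 11 │          ┃          
────┴────┴────┴────┘          ┃          
oves: 5                       ┃          
                              ┃          
                              ┃          
                              ┃          
                              ┃          
                              ┃━━━━━━┓   
                              ┃      ┃   
━━━━━━━━━━━━━━━━━━━━━━━━━━━━━━┛──────┨   
>[-] repo/                           ┃   
   [-] data/                         ┃   
     [ ] router.md                   ┃   
     [ ] tools/                      ┃   


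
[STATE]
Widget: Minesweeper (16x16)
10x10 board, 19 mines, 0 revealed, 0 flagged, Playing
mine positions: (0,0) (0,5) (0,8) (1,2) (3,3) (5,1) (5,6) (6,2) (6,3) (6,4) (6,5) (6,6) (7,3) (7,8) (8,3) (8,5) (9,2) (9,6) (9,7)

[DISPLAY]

■■■■■■■■■■      
■■■■■■■■■■      
■■■■■■■■■■      
■■■■■■■■■■      
■■■■■■■■■■      
■■■■■■■■■■      
■■■■■■■■■■      
■■■■■■■■■■      
■■■■■■■■■■      
■■■■■■■■■■      
                
                
                
                
                
                


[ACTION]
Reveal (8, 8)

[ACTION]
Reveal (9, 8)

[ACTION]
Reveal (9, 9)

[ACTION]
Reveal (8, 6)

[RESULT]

■■■■■■■■■■      
■■■■■■■■■■      
■■■■■■■■■■      
■■■■■■■■■■      
■■■■■■■■■■      
■■■■■■■■■■      
■■■■■■■■■■      
■■■■■■■■■■      
■■■■■■3■21      
■■■■■■■■1       
                
                
                
                
                
                


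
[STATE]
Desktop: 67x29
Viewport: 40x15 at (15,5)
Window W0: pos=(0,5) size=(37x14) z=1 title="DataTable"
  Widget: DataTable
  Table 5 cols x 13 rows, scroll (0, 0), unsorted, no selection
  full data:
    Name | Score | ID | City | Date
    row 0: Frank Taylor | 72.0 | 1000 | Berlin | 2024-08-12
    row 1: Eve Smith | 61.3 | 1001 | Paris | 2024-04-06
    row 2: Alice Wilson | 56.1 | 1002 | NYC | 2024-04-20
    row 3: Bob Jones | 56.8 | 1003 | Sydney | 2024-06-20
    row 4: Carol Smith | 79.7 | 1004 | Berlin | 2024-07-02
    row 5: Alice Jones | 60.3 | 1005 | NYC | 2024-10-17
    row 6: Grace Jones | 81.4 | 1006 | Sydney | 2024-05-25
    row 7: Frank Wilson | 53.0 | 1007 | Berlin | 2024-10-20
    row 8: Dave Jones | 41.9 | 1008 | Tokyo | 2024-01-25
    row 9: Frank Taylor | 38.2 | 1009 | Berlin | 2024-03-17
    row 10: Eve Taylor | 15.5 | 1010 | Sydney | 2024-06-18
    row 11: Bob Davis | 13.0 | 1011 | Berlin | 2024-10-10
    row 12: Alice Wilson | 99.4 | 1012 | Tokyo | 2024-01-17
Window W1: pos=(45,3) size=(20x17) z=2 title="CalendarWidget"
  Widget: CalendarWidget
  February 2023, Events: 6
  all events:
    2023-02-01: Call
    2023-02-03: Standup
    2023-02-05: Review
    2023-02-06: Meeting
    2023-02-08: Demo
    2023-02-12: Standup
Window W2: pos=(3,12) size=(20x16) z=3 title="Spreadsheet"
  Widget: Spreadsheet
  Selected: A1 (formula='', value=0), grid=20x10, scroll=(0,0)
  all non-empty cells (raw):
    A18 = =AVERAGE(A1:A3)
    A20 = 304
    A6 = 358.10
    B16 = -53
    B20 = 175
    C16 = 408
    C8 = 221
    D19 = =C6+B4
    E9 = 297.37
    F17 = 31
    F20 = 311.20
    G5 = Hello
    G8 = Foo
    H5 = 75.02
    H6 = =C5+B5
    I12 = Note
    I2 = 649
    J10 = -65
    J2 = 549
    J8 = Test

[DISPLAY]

━━━━━━━━━━━━━━━━━━━━━┓        ┠─────────
                     ┃        ┃  Februar
─────────────────────┨        ┃Mo Tu We 
core│ID  │City  │Date┃        ┃       1*
────┼────┼──────┼────┃        ┃ 6*  7  8
2.0 │1000│Berlin│2024┃        ┃13 14 15 
1.3 │1001│Paris │2024┃        ┃20 21 22 
━━━━━━━┓2│NYC   │2024┃        ┃27 28    
t      ┃3│Sydney│2024┃        ┃         
───────┨4│Berlin│2024┃        ┃         
       ┃5│NYC   │2024┃        ┃         
    B  ┃6│Sydney│2024┃        ┃         
-------┃7│Berlin│2024┃        ┃         
]      ┃━━━━━━━━━━━━━┛        ┃         
0      ┃                      ┗━━━━━━━━━


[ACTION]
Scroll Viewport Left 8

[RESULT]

━━━━━━━━━━━━━━━━━━━━━━━━━━━━━┓        ┠─
able                         ┃        ┃ 
─────────────────────────────┨        ┃M
      │Score│ID  │City  │Date┃        ┃ 
──────┼─────┼────┼──────┼────┃        ┃ 
Taylor│72.0 │1000│Berlin│2024┃        ┃1
ith   │61.3 │1001│Paris │2024┃        ┃2
━━━━━━━━━━━━━━━┓2│NYC   │2024┃        ┃2
readsheet      ┃3│Sydney│2024┃        ┃ 
───────────────┨4│Berlin│2024┃        ┃ 
               ┃5│NYC   │2024┃        ┃ 
    A       B  ┃6│Sydney│2024┃        ┃ 
---------------┃7│Berlin│2024┃        ┃ 
      [0]      ┃━━━━━━━━━━━━━┛        ┃ 
        0      ┃                      ┗━


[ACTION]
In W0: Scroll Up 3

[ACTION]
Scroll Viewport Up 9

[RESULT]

                                        
                                        
                                        
                                      ┏━
                                      ┃ 
━━━━━━━━━━━━━━━━━━━━━━━━━━━━━┓        ┠─
able                         ┃        ┃ 
─────────────────────────────┨        ┃M
      │Score│ID  │City  │Date┃        ┃ 
──────┼─────┼────┼──────┼────┃        ┃ 
Taylor│72.0 │1000│Berlin│2024┃        ┃1
ith   │61.3 │1001│Paris │2024┃        ┃2
━━━━━━━━━━━━━━━┓2│NYC   │2024┃        ┃2
readsheet      ┃3│Sydney│2024┃        ┃ 
───────────────┨4│Berlin│2024┃        ┃ 


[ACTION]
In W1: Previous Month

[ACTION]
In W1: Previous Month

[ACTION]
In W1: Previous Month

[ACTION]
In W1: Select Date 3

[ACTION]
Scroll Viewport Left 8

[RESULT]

                                        
                                        
                                        
                                        
                                        
┏━━━━━━━━━━━━━━━━━━━━━━━━━━━━━━━━━━━┓   
┃ DataTable                         ┃   
┠───────────────────────────────────┨   
┃Name        │Score│ID  │City  │Date┃   
┃────────────┼─────┼────┼──────┼────┃   
┃Frank Taylor│72.0 │1000│Berlin│2024┃   
┃Eve Smith   │61.3 │1001│Paris │2024┃   
┃Al┏━━━━━━━━━━━━━━━━━━┓2│NYC   │2024┃   
┃Bo┃ Spreadsheet      ┃3│Sydney│2024┃   
┃Ca┠──────────────────┨4│Berlin│2024┃   


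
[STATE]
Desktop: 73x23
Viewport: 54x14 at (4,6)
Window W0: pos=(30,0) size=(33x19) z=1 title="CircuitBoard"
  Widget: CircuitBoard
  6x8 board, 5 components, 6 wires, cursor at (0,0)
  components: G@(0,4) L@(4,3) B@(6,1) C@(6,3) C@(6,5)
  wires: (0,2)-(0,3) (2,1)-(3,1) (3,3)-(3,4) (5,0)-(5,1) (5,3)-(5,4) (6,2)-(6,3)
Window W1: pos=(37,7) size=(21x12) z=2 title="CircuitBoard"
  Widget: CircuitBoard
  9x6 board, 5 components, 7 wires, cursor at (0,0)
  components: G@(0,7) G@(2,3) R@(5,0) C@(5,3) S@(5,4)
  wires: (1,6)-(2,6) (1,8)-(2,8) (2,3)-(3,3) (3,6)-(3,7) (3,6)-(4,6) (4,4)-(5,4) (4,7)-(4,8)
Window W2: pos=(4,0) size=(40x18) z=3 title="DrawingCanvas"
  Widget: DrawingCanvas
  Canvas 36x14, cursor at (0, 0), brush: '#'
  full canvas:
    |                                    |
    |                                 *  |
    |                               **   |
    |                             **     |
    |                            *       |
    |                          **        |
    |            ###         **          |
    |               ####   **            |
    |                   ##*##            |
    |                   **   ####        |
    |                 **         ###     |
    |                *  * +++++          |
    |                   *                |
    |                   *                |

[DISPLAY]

┃                             **       ┃              
┃                            *         ┃━━━━━━━━━━━━━┓
┃                          **          ┃itBoard      ┃
┃            ###         **            ┃─────────────┨
┃               ####   **              ┃ 2 3 4 5 6 7 ┃
┃                   ##*##              ┃             ┃
┃                   **   ####          ┃             ┃
┃                 **         ###       ┃             ┃
┃                *  * +++++            ┃             ┃
┃                   *                  ┃          G  ┃
┃                   *                  ┃          │  ┃
┗━━━━━━━━━━━━━━━━━━━━━━━━━━━━━━━━━━━━━━┛          ·  ┃
                          ┗━━━━━━┗━━━━━━━━━━━━━━━━━━━┛
                                                      


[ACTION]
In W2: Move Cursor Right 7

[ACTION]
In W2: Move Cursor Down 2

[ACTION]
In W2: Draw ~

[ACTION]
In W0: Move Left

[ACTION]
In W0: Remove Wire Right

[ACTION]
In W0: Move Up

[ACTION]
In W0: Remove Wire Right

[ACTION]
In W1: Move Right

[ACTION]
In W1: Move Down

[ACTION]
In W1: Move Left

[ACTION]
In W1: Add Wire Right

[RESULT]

┃                             **       ┃              
┃                            *         ┃━━━━━━━━━━━━━┓
┃                          **          ┃itBoard      ┃
┃            ###         **            ┃─────────────┨
┃               ####   **              ┃ 2 3 4 5 6 7 ┃
┃                   ##*##              ┃             ┃
┃                   **   ####          ┃             ┃
┃                 **         ###       ┃─ ·          ┃
┃                *  * +++++            ┃             ┃
┃                   *                  ┃          G  ┃
┃                   *                  ┃          │  ┃
┗━━━━━━━━━━━━━━━━━━━━━━━━━━━━━━━━━━━━━━┛          ·  ┃
                          ┗━━━━━━┗━━━━━━━━━━━━━━━━━━━┛
                                                      


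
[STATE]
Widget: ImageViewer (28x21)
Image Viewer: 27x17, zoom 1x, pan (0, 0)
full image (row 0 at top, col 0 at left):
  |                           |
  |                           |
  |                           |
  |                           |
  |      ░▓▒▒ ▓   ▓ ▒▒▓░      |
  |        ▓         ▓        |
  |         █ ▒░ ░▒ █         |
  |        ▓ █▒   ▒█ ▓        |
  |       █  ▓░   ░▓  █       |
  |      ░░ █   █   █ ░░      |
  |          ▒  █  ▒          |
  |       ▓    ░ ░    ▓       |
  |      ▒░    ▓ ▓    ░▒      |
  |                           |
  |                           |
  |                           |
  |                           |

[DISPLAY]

                            
                            
                            
                            
      ░▓▒▒ ▓   ▓ ▒▒▓░       
        ▓         ▓         
         █ ▒░ ░▒ █          
        ▓ █▒   ▒█ ▓         
       █  ▓░   ░▓  █        
      ░░ █   █   █ ░░       
          ▒  █  ▒           
       ▓    ░ ░    ▓        
      ▒░    ▓ ▓    ░▒       
                            
                            
                            
                            
                            
                            
                            
                            


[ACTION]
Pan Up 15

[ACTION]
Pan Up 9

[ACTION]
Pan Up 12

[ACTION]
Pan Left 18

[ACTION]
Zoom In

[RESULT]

                            
                            
                            
                            
                            
                            
                            
                            
            ░░▓▓▒▒▒▒  ▓▓    
            ░░▓▓▒▒▒▒  ▓▓    
                ▓▓          
                ▓▓          
                  ██  ▒▒░░  
                  ██  ▒▒░░  
                ▓▓  ██▒▒    
                ▓▓  ██▒▒    
              ██    ▓▓░░    
              ██    ▓▓░░    
            ░░░░  ██      ██
            ░░░░  ██      ██
                    ▒▒    ██


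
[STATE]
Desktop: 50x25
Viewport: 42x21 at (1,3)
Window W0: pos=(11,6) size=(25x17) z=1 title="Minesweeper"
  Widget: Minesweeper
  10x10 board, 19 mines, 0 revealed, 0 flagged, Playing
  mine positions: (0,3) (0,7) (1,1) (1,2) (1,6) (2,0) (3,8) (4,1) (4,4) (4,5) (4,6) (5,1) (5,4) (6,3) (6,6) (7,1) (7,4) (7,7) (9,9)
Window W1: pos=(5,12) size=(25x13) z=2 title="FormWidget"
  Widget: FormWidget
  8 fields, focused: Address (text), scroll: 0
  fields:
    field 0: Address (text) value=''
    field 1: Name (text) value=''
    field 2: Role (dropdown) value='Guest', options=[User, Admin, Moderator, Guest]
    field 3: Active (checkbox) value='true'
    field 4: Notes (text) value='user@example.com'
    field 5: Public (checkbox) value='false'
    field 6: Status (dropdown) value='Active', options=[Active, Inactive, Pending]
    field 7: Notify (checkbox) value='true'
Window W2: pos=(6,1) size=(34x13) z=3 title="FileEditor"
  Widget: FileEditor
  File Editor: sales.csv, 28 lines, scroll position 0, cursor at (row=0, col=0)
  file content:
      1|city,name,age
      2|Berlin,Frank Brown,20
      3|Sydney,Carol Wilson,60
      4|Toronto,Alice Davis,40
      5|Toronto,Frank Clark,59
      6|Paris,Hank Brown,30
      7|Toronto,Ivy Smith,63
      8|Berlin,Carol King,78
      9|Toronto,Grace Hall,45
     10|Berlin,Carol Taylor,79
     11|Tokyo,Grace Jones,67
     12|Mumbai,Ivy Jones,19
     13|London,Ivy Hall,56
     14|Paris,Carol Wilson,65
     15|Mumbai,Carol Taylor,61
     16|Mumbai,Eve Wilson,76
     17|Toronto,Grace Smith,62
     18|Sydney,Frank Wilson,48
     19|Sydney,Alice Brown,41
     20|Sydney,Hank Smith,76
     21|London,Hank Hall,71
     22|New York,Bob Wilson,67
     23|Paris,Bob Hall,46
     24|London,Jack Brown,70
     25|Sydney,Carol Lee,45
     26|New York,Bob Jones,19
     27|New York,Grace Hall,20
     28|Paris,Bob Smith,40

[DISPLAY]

     ┠────────────────────────────────┨   
     ┃█ity,name,age                  ▲┃   
     ┃Berlin,Frank Brown,20          █┃   
     ┃Sydney,Carol Wilson,60         ░┃   
     ┃Toronto,Alice Davis,40         ░┃   
     ┃Toronto,Frank Clark,59         ░┃   
     ┃Paris,Hank Brown,30            ░┃   
     ┃Toronto,Ivy Smith,63           ░┃   
     ┃Berlin,Carol King,78           ░┃   
    ┏┃Toronto,Grace Hall,45          ▼┃   
    ┃┗━━━━━━━━━━━━━━━━━━━━━━━━━━━━━━━━┛   
    ┠───────────────────────┨     ┃       
    ┃> Address:    [       ]┃     ┃       
    ┃  Name:       [       ]┃     ┃       
    ┃  Role:       [Guest ▼]┃     ┃       
    ┃  Active:     [x]      ┃     ┃       
    ┃  Notes:      [user@ex]┃     ┃       
    ┃  Public:     [ ]      ┃     ┃       
    ┃  Status:     [Active▼]┃     ┃       
    ┃  Notify:     [x]      ┃━━━━━┛       
    ┃                       ┃             


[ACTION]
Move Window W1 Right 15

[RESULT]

     ┠────────────────────────────────┨   
     ┃█ity,name,age                  ▲┃   
     ┃Berlin,Frank Brown,20          █┃   
     ┃Sydney,Carol Wilson,60         ░┃   
     ┃Toronto,Alice Davis,40         ░┃   
     ┃Toronto,Frank Clark,59         ░┃   
     ┃Paris,Hank Brown,30            ░┃   
     ┃Toronto,Ivy Smith,63           ░┃   
     ┃Berlin,Carol King,78           ░┃   
     ┃Toronto,Grace Hall,45          ▼┃━━━
     ┗━━━━━━━━━━━━━━━━━━━━━━━━━━━━━━━━┛   
          ┃■■■■■■■■┠──────────────────────
          ┃■■■■■■■■┃> Address:    [       
          ┃■■■■■■■■┃  Name:       [       
          ┃■■■■■■■■┃  Role:       [Guest ▼
          ┃■■■■■■■■┃  Active:     [x]     
          ┃        ┃  Notes:      [user@ex
          ┃        ┃  Public:     [ ]     
          ┃        ┃  Status:     [Active▼
          ┗━━━━━━━━┃  Notify:     [x]     
                   ┃                      


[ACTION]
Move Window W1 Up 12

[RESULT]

     ┠────────────────────────────────┨   
     ┃█ity,name,age                  ▲┃   
     ┃Berlin,Frank Brown,20          █┃t ▼
     ┃Sydney,Carol Wilson,60         ░┃   
     ┃Toronto,Alice Davis,40         ░┃@ex
     ┃Toronto,Frank Clark,59         ░┃   
     ┃Paris,Hank Brown,30            ░┃ve▼
     ┃Toronto,Ivy Smith,63           ░┃   
     ┃Berlin,Carol King,78           ░┃   
     ┃Toronto,Grace Hall,45          ▼┃━━━
     ┗━━━━━━━━━━━━━━━━━━━━━━━━━━━━━━━━┛   
          ┃■■■■■■■■■■             ┃       
          ┃■■■■■■■■■■             ┃       
          ┃■■■■■■■■■■             ┃       
          ┃■■■■■■■■■■             ┃       
          ┃■■■■■■■■■■             ┃       
          ┃                       ┃       
          ┃                       ┃       
          ┃                       ┃       
          ┗━━━━━━━━━━━━━━━━━━━━━━━┛       
                                          
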